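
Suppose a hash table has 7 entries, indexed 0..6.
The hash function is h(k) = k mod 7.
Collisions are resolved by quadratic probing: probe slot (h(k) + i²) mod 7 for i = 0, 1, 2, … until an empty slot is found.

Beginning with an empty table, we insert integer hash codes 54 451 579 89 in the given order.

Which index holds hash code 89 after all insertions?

Insert 54: h=5, slot 5 empty => index 5.
Insert 451: h=3, slot 3 empty => index 3.
Insert 579: h=5, slot 5 occupied => index 6.
Insert 89: h=5, slots 5,6 occupied => index 2.
Table: [-, -, 89, 451, -, 54, 579]

2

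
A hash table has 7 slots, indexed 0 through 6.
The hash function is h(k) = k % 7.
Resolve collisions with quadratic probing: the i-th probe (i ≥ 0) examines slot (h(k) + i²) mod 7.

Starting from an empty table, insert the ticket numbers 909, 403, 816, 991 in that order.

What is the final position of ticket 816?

5

Insert 909: h=6, slot 6 empty -> index 6.
Insert 403: h=4, slot 4 empty -> index 4.
Insert 816: h=4, slot 4 occupied -> index 5.
Insert 991: h=4, slots 4,5 occupied -> index 1.
Table: [∅, 991, ∅, ∅, 403, 816, 909]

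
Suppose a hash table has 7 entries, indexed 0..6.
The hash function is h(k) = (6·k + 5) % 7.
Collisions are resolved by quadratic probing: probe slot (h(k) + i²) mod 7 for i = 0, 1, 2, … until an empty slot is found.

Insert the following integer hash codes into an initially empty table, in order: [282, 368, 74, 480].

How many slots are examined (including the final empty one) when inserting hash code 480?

3

282: h=3 => slot 3
368: h=1 => slot 1
74: h=1, probe 1,2 => slot 2
480: h=1, probe 1,2,5 => slot 5
Table: [∅, 368, 74, 282, ∅, 480, ∅]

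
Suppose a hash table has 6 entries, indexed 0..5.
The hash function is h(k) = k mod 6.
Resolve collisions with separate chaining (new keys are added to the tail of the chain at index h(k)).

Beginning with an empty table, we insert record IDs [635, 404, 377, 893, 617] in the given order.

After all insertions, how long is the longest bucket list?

635 → bucket 5
404 → bucket 2
377 → bucket 5 (collision)
893 → bucket 5 (collision)
617 → bucket 5 (collision)
Final buckets:
0: .
1: .
2: 404
3: .
4: .
5: 635 -> 377 -> 893 -> 617

4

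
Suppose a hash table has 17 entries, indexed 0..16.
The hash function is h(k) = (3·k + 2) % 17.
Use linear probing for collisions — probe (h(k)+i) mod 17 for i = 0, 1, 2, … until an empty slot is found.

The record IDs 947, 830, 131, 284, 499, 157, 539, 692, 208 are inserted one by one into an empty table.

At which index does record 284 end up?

947: h=4 => slot 4
830: h=10 => slot 10
131: h=4, probe 4,5 => slot 5
284: h=4, probe 4,5,6 => slot 6
499: h=3 => slot 3
157: h=14 => slot 14
539: h=4, probe 4,5,6,7 => slot 7
692: h=4, probe 4,5,6,7,8 => slot 8
208: h=14, probe 14,15 => slot 15
Table: [-, -, -, 499, 947, 131, 284, 539, 692, -, 830, -, -, -, 157, 208, -]

6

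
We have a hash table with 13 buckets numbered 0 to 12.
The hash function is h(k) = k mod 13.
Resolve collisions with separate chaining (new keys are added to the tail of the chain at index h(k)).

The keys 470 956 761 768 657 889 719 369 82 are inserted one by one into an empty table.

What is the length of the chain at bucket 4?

2

470 → bucket 2
956 → bucket 7
761 → bucket 7 (collision)
768 → bucket 1
657 → bucket 7 (collision)
889 → bucket 5
719 → bucket 4
369 → bucket 5 (collision)
82 → bucket 4 (collision)
Final buckets:
0: _
1: 768
2: 470
3: _
4: 719 -> 82
5: 889 -> 369
6: _
7: 956 -> 761 -> 657
8: _
9: _
10: _
11: _
12: _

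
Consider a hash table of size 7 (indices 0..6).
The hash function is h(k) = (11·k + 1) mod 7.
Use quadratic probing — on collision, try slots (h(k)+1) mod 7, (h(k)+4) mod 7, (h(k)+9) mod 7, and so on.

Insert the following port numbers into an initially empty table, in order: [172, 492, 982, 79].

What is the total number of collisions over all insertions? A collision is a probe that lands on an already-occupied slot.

5

Insert 172: h=3, slot 3 empty -> index 3.
Insert 492: h=2, slot 2 empty -> index 2.
Insert 982: h=2, slots 2,3 occupied -> index 6.
Insert 79: h=2, slots 2,3,6 occupied -> index 4.
Table: [∅, ∅, 492, 172, 79, ∅, 982]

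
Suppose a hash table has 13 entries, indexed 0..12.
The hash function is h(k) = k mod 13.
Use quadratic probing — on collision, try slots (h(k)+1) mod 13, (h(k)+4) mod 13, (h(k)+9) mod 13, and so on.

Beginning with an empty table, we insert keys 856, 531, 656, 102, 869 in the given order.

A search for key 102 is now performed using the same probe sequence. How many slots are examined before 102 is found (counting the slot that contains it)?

856: h=11 → slot 11
531: h=11, probe 11,12 → slot 12
656: h=6 → slot 6
102: h=11, probe 11,12,2 → slot 2
869: h=11, probe 11,12,2,7 → slot 7
Table: [—, —, 102, —, —, —, 656, 869, —, —, —, 856, 531]
Lookup 102: h=11, probe 11,12,2 → found at 2.

3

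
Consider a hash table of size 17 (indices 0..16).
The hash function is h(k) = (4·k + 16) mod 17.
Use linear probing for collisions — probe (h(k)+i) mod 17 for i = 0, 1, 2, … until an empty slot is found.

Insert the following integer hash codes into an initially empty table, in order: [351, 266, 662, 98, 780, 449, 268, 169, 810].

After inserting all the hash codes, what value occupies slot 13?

169

351: h=9 -> slot 9
266: h=9, probe 9,10 -> slot 10
662: h=12 -> slot 12
98: h=0 -> slot 0
780: h=8 -> slot 8
449: h=10, probe 10,11 -> slot 11
268: h=0, probe 0,1 -> slot 1
169: h=12, probe 12,13 -> slot 13
810: h=9, probe 9,10,11,12,13,14 -> slot 14
Table: [98, 268, -, -, -, -, -, -, 780, 351, 266, 449, 662, 169, 810, -, -]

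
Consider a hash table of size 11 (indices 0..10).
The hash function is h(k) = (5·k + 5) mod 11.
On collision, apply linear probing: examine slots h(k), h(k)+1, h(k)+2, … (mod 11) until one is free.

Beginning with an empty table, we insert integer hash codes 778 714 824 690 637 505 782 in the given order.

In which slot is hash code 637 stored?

778: h=1 -> slot 1
714: h=0 -> slot 0
824: h=0, probe 0,1,2 -> slot 2
690: h=1, probe 1,2,3 -> slot 3
637: h=0, probe 0,1,2,3,4 -> slot 4
505: h=0, probe 0,1,2,3,4,5 -> slot 5
782: h=10 -> slot 10
Table: [714, 778, 824, 690, 637, 505, —, —, —, —, 782]

4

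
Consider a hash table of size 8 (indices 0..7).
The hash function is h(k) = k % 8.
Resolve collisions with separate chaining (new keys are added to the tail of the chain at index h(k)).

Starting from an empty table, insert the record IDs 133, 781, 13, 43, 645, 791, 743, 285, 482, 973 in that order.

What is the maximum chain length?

133 -> bucket 5
781 -> bucket 5 (collision)
13 -> bucket 5 (collision)
43 -> bucket 3
645 -> bucket 5 (collision)
791 -> bucket 7
743 -> bucket 7 (collision)
285 -> bucket 5 (collision)
482 -> bucket 2
973 -> bucket 5 (collision)
Final buckets:
0: .
1: .
2: 482
3: 43
4: .
5: 133 -> 781 -> 13 -> 645 -> 285 -> 973
6: .
7: 791 -> 743

6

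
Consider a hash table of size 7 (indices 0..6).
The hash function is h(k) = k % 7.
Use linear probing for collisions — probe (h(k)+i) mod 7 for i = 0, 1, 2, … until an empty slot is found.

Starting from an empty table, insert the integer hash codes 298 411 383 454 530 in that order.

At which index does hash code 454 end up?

0

Insert 298: h=4, slot 4 empty => index 4.
Insert 411: h=5, slot 5 empty => index 5.
Insert 383: h=5, slot 5 occupied => index 6.
Insert 454: h=6, slot 6 occupied => index 0.
Insert 530: h=5, slots 5,6,0 occupied => index 1.
Table: [454, 530, ∅, ∅, 298, 411, 383]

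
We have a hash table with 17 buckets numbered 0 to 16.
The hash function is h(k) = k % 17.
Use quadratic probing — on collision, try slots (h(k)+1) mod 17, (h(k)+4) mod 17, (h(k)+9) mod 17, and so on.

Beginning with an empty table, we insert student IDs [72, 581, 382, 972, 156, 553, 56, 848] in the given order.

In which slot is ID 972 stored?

72: h=4 -> slot 4
581: h=3 -> slot 3
382: h=8 -> slot 8
972: h=3, probe 3,4,7 -> slot 7
156: h=3, probe 3,4,7,12 -> slot 12
553: h=9 -> slot 9
56: h=5 -> slot 5
848: h=15 -> slot 15
Table: [-, -, -, 581, 72, 56, -, 972, 382, 553, -, -, 156, -, -, 848, -]

7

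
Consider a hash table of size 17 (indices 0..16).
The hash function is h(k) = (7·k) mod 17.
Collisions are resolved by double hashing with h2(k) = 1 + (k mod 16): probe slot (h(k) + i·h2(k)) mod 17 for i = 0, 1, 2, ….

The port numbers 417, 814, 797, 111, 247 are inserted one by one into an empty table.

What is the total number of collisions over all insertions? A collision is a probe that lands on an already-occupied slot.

5

417: h=12 => slot 12
814: h=3 => slot 3
797: h=3, h2=14, probe 3,0 => slot 0
111: h=12, h2=16, probe 12,11 => slot 11
247: h=12, h2=8, probe 12,3,11,2 => slot 2
Table: [797, ., 247, 814, ., ., ., ., ., ., ., 111, 417, ., ., ., .]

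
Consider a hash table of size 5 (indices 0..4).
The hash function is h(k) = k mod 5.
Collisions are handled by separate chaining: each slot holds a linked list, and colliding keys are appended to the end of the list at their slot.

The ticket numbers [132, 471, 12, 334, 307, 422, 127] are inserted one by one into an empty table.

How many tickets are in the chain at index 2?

132 -> bucket 2
471 -> bucket 1
12 -> bucket 2 (collision)
334 -> bucket 4
307 -> bucket 2 (collision)
422 -> bucket 2 (collision)
127 -> bucket 2 (collision)
Final buckets:
0: —
1: 471
2: 132 -> 12 -> 307 -> 422 -> 127
3: —
4: 334

5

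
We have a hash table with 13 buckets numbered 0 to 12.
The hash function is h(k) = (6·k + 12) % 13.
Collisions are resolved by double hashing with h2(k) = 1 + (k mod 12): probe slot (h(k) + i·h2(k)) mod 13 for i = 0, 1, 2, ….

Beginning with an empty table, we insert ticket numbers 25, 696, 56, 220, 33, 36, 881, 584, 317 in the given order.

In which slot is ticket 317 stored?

25 hashes to 6; slot 6 is free => place at 6.
696 hashes to 2; slot 2 is free => place at 2.
56 hashes to 10; slot 10 is free => place at 10.
220 hashes to 6, h2=5; 6 taken => place at 11.
33 hashes to 2, h2=10; 2 taken => place at 12.
36 hashes to 7; slot 7 is free => place at 7.
881 hashes to 7, h2=6; 7 taken => place at 0.
584 hashes to 6, h2=9; 6,2,11,7 taken => place at 3.
317 hashes to 3, h2=6; 3 taken => place at 9.
Table: [881, —, 696, 584, —, —, 25, 36, —, 317, 56, 220, 33]

9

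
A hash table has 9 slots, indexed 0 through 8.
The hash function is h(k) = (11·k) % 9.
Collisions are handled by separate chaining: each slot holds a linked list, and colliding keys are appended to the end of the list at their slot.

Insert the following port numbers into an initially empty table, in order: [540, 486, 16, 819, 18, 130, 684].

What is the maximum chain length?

540 -> bucket 0
486 -> bucket 0 (collision)
16 -> bucket 5
819 -> bucket 0 (collision)
18 -> bucket 0 (collision)
130 -> bucket 8
684 -> bucket 0 (collision)
Final buckets:
0: 540 -> 486 -> 819 -> 18 -> 684
1: —
2: —
3: —
4: —
5: 16
6: —
7: —
8: 130

5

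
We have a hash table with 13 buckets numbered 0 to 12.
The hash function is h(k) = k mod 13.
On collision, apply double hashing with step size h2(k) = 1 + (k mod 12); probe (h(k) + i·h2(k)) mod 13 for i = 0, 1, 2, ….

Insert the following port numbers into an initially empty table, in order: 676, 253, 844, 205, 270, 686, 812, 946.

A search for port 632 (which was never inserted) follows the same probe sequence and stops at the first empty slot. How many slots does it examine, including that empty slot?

676: h=0 -> slot 0
253: h=6 -> slot 6
844: h=12 -> slot 12
205: h=10 -> slot 10
270: h=10, h2=7, probe 10,4 -> slot 4
686: h=10, h2=3, probe 10,0,3 -> slot 3
812: h=6, h2=9, probe 6,2 -> slot 2
946: h=10, h2=11, probe 10,8 -> slot 8
Table: [676, ∅, 812, 686, 270, ∅, 253, ∅, 946, ∅, 205, ∅, 844]
Lookup 632: h=8, h2=9, probe 8,4,0,9 → slot 9 empty, not found.

4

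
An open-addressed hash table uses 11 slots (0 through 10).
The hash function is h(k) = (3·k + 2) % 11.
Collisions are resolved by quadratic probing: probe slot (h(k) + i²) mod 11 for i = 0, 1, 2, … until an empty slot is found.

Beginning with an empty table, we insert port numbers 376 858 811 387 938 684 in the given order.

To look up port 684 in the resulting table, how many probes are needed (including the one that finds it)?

376 hashes to 8; slot 8 is free -> place at 8.
858 hashes to 2; slot 2 is free -> place at 2.
811 hashes to 4; slot 4 is free -> place at 4.
387 hashes to 8; 8 taken -> place at 9.
938 hashes to 0; slot 0 is free -> place at 0.
684 hashes to 8; 8,9 taken -> place at 1.
Table: [938, 684, 858, -, 811, -, -, -, 376, 387, -]
Lookup 684: h=8, probe 8,9,1 → found at 1.

3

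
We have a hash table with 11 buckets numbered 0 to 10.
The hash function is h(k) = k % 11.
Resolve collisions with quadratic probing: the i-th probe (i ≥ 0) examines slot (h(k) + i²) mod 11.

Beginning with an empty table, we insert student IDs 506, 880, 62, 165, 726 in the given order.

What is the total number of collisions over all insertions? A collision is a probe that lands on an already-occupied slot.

Insert 506: h=0, slot 0 empty → index 0.
Insert 880: h=0, slot 0 occupied → index 1.
Insert 62: h=7, slot 7 empty → index 7.
Insert 165: h=0, slots 0,1 occupied → index 4.
Insert 726: h=0, slots 0,1,4 occupied → index 9.
Table: [506, 880, _, _, 165, _, _, 62, _, 726, _]

6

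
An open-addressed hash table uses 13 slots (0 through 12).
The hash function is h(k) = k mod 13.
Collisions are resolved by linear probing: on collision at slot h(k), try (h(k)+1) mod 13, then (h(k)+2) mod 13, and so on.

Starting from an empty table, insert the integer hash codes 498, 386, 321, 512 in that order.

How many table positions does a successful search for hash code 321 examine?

498: h=4 → slot 4
386: h=9 → slot 9
321: h=9, probe 9,10 → slot 10
512: h=5 → slot 5
Table: [-, -, -, -, 498, 512, -, -, -, 386, 321, -, -]
Lookup 321: h=9, probe 9,10 → found at 10.

2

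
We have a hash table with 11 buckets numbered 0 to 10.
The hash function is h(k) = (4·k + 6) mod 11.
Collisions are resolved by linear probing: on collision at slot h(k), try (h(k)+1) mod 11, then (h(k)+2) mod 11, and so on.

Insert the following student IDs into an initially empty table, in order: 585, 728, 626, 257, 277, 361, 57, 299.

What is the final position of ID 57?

Insert 585: h=3, slot 3 empty → index 3.
Insert 728: h=3, slot 3 occupied → index 4.
Insert 626: h=2, slot 2 empty → index 2.
Insert 257: h=0, slot 0 empty → index 0.
Insert 277: h=3, slots 3,4 occupied → index 5.
Insert 361: h=9, slot 9 empty → index 9.
Insert 57: h=3, slots 3,4,5 occupied → index 6.
Insert 299: h=3, slots 3,4,5,6 occupied → index 7.
Table: [257, ., 626, 585, 728, 277, 57, 299, ., 361, .]

6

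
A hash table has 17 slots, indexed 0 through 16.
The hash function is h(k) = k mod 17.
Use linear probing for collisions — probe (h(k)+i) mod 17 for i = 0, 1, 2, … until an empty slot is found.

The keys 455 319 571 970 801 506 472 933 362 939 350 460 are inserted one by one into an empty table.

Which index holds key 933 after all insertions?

0

455: h=13 → slot 13
319: h=13, probe 13,14 → slot 14
571: h=10 → slot 10
970: h=1 → slot 1
801: h=2 → slot 2
506: h=13, probe 13,14,15 → slot 15
472: h=13, probe 13,14,15,16 → slot 16
933: h=15, probe 15,16,0 → slot 0
362: h=5 → slot 5
939: h=4 → slot 4
350: h=10, probe 10,11 → slot 11
460: h=1, probe 1,2,3 → slot 3
Table: [933, 970, 801, 460, 939, 362, —, —, —, —, 571, 350, —, 455, 319, 506, 472]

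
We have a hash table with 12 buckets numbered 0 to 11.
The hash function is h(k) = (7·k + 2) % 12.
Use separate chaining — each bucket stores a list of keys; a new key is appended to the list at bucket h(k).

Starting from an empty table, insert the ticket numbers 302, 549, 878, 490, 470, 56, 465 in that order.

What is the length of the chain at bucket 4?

302 -> bucket 4
549 -> bucket 5
878 -> bucket 4 (collision)
490 -> bucket 0
470 -> bucket 4 (collision)
56 -> bucket 10
465 -> bucket 5 (collision)
Final buckets:
0: 490
1: _
2: _
3: _
4: 302 -> 878 -> 470
5: 549 -> 465
6: _
7: _
8: _
9: _
10: 56
11: _

3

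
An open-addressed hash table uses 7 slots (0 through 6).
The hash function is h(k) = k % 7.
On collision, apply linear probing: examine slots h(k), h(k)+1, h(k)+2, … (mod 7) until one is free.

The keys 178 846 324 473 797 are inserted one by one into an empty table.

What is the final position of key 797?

Insert 178: h=3, slot 3 empty => index 3.
Insert 846: h=6, slot 6 empty => index 6.
Insert 324: h=2, slot 2 empty => index 2.
Insert 473: h=4, slot 4 empty => index 4.
Insert 797: h=6, slot 6 occupied => index 0.
Table: [797, ., 324, 178, 473, ., 846]

0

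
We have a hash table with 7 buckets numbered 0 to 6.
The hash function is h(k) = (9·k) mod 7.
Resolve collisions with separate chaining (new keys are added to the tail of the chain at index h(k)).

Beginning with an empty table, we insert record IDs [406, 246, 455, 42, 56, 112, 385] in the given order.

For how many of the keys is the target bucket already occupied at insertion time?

Insert 406: h=0, bucket 0 empty → new chain.
Insert 246: h=2, bucket 2 empty → new chain.
Insert 455: h=0, bucket 0 nonempty → append to chain.
Insert 42: h=0, bucket 0 nonempty → append to chain.
Insert 56: h=0, bucket 0 nonempty → append to chain.
Insert 112: h=0, bucket 0 nonempty → append to chain.
Insert 385: h=0, bucket 0 nonempty → append to chain.
Final buckets:
0: 406 -> 455 -> 42 -> 56 -> 112 -> 385
1: —
2: 246
3: —
4: —
5: —
6: —

5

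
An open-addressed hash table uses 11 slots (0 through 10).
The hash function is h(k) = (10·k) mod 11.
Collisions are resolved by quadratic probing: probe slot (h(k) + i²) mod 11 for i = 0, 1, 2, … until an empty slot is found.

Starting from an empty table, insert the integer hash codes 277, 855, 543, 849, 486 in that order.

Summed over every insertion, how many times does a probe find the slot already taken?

3

277 hashes to 9; slot 9 is free => place at 9.
855 hashes to 3; slot 3 is free => place at 3.
543 hashes to 7; slot 7 is free => place at 7.
849 hashes to 9; 9 taken => place at 10.
486 hashes to 9; 9,10 taken => place at 2.
Table: [_, _, 486, 855, _, _, _, 543, _, 277, 849]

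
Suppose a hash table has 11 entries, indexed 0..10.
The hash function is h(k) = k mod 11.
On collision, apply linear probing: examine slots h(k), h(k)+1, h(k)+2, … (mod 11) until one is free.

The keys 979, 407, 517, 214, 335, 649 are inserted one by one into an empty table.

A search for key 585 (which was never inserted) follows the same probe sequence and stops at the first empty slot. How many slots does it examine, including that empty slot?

Insert 979: h=0, slot 0 empty => index 0.
Insert 407: h=0, slot 0 occupied => index 1.
Insert 517: h=0, slots 0,1 occupied => index 2.
Insert 214: h=5, slot 5 empty => index 5.
Insert 335: h=5, slot 5 occupied => index 6.
Insert 649: h=0, slots 0,1,2 occupied => index 3.
Table: [979, 407, 517, 649, ∅, 214, 335, ∅, ∅, ∅, ∅]
Lookup 585: h=2, probe 2,3,4 → slot 4 empty, not found.

3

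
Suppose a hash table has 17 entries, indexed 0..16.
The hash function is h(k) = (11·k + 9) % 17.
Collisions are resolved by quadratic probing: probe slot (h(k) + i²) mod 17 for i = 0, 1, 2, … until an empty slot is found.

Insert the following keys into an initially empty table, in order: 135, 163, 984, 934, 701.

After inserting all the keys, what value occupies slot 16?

934

Insert 135: h=15, slot 15 empty → index 15.
Insert 163: h=0, slot 0 empty → index 0.
Insert 984: h=4, slot 4 empty → index 4.
Insert 934: h=15, slot 15 occupied → index 16.
Insert 701: h=2, slot 2 empty → index 2.
Table: [163, -, 701, -, 984, -, -, -, -, -, -, -, -, -, -, 135, 934]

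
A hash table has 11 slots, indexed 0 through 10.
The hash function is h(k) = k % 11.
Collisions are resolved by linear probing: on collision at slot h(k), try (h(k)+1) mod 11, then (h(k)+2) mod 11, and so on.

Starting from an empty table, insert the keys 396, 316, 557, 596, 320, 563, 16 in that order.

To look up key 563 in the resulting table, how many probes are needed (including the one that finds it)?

396: h=0 → slot 0
316: h=8 → slot 8
557: h=7 → slot 7
596: h=2 → slot 2
320: h=1 → slot 1
563: h=2, probe 2,3 → slot 3
16: h=5 → slot 5
Table: [396, 320, 596, 563, —, 16, —, 557, 316, —, —]
Lookup 563: h=2, probe 2,3 → found at 3.

2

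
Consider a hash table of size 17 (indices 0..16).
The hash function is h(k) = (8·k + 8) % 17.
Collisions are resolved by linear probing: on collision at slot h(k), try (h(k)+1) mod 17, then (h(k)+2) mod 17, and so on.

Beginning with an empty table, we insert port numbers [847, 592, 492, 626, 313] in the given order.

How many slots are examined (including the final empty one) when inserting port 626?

3

Insert 847: h=1, slot 1 empty => index 1.
Insert 592: h=1, slot 1 occupied => index 2.
Insert 492: h=0, slot 0 empty => index 0.
Insert 626: h=1, slots 1,2 occupied => index 3.
Insert 313: h=13, slot 13 empty => index 13.
Table: [492, 847, 592, 626, ., ., ., ., ., ., ., ., ., 313, ., ., .]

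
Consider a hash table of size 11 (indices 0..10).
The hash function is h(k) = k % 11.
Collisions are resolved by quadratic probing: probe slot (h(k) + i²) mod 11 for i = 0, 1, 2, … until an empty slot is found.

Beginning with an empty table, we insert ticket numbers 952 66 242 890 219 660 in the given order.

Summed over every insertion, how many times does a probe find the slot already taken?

5

Insert 952: h=6, slot 6 empty → index 6.
Insert 66: h=0, slot 0 empty → index 0.
Insert 242: h=0, slot 0 occupied → index 1.
Insert 890: h=10, slot 10 empty → index 10.
Insert 219: h=10, slots 10,0 occupied → index 3.
Insert 660: h=0, slots 0,1 occupied → index 4.
Table: [66, 242, -, 219, 660, -, 952, -, -, -, 890]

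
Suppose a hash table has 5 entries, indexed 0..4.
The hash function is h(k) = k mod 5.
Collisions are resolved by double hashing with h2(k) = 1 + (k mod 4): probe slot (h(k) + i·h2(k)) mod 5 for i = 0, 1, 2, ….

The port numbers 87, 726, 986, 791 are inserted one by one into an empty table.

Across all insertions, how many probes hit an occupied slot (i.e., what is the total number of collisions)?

87: h=2 → slot 2
726: h=1 → slot 1
986: h=1, h2=3, probe 1,4 → slot 4
791: h=1, h2=4, probe 1,0 → slot 0
Table: [791, 726, 87, _, 986]

2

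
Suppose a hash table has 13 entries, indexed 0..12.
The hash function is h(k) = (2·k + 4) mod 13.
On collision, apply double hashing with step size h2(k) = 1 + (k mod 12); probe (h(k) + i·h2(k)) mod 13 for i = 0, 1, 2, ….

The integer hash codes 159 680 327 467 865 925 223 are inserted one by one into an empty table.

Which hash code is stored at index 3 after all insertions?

159 hashes to 10; slot 10 is free -> place at 10.
680 hashes to 12; slot 12 is free -> place at 12.
327 hashes to 8; slot 8 is free -> place at 8.
467 hashes to 2; slot 2 is free -> place at 2.
865 hashes to 5; slot 5 is free -> place at 5.
925 hashes to 8, h2=2; 8,10,12 taken -> place at 1.
223 hashes to 8, h2=8; 8 taken -> place at 3.
Table: [., 925, 467, 223, ., 865, ., ., 327, ., 159, ., 680]

223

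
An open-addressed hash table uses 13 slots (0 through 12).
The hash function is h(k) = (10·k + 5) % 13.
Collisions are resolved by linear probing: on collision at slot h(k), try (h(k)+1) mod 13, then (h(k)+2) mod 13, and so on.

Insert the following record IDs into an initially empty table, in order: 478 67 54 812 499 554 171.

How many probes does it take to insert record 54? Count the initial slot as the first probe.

478 hashes to 1; slot 1 is free → place at 1.
67 hashes to 12; slot 12 is free → place at 12.
54 hashes to 12; 12 taken → place at 0.
812 hashes to 0; 0,1 taken → place at 2.
499 hashes to 3; slot 3 is free → place at 3.
554 hashes to 7; slot 7 is free → place at 7.
171 hashes to 12; 12,0,1,2,3 taken → place at 4.
Table: [54, 478, 812, 499, 171, —, —, 554, —, —, —, —, 67]

2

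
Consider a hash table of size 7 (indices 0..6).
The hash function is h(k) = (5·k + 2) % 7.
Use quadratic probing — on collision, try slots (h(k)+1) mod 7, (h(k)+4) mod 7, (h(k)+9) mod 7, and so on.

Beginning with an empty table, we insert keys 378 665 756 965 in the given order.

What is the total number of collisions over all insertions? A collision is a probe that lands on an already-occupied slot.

378 hashes to 2; slot 2 is free -> place at 2.
665 hashes to 2; 2 taken -> place at 3.
756 hashes to 2; 2,3 taken -> place at 6.
965 hashes to 4; slot 4 is free -> place at 4.
Table: [., ., 378, 665, 965, ., 756]

3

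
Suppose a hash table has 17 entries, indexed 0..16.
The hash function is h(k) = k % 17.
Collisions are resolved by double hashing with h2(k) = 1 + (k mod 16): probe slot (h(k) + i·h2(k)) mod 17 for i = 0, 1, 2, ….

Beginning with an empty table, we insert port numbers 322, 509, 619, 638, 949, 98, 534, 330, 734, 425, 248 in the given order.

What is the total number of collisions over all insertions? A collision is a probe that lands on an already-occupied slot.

Insert 322: h=16, slot 16 empty → index 16.
Insert 509: h=16, h2=14, slot 16 occupied → index 13.
Insert 619: h=7, slot 7 empty → index 7.
Insert 638: h=9, slot 9 empty → index 9.
Insert 949: h=14, slot 14 empty → index 14.
Insert 98: h=13, h2=3, slots 13,16 occupied → index 2.
Insert 534: h=7, h2=7, slots 7,14 occupied → index 4.
Insert 330: h=7, h2=11, slot 7 occupied → index 1.
Insert 734: h=3, slot 3 empty → index 3.
Insert 425: h=0, slot 0 empty → index 0.
Insert 248: h=10, slot 10 empty → index 10.
Table: [425, 330, 98, 734, 534, ., ., 619, ., 638, 248, ., ., 509, 949, ., 322]

6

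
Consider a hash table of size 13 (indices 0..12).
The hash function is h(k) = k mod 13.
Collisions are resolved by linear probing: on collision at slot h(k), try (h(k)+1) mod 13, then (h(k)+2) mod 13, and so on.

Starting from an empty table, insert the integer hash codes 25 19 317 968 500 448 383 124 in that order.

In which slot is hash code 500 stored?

8

25 hashes to 12; slot 12 is free → place at 12.
19 hashes to 6; slot 6 is free → place at 6.
317 hashes to 5; slot 5 is free → place at 5.
968 hashes to 6; 6 taken → place at 7.
500 hashes to 6; 6,7 taken → place at 8.
448 hashes to 6; 6,7,8 taken → place at 9.
383 hashes to 6; 6,7,8,9 taken → place at 10.
124 hashes to 7; 7,8,9,10 taken → place at 11.
Table: [., ., ., ., ., 317, 19, 968, 500, 448, 383, 124, 25]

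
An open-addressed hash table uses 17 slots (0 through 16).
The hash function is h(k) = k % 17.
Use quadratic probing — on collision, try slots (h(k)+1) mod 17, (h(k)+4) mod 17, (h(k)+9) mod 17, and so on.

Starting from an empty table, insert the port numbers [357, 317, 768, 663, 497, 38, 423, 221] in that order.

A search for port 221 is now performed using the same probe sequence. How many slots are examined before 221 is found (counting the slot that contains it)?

4

357: h=0 => slot 0
317: h=11 => slot 11
768: h=3 => slot 3
663: h=0, probe 0,1 => slot 1
497: h=4 => slot 4
38: h=4, probe 4,5 => slot 5
423: h=15 => slot 15
221: h=0, probe 0,1,4,9 => slot 9
Table: [357, 663, ., 768, 497, 38, ., ., ., 221, ., 317, ., ., ., 423, .]
Lookup 221: h=0, probe 0,1,4,9 → found at 9.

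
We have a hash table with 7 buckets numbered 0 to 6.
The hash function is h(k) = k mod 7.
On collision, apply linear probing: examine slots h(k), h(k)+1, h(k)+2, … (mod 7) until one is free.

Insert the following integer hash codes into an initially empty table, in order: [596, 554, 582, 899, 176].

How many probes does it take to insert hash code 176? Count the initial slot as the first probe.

5

Insert 596: h=1, slot 1 empty → index 1.
Insert 554: h=1, slot 1 occupied → index 2.
Insert 582: h=1, slots 1,2 occupied → index 3.
Insert 899: h=3, slot 3 occupied → index 4.
Insert 176: h=1, slots 1,2,3,4 occupied → index 5.
Table: [_, 596, 554, 582, 899, 176, _]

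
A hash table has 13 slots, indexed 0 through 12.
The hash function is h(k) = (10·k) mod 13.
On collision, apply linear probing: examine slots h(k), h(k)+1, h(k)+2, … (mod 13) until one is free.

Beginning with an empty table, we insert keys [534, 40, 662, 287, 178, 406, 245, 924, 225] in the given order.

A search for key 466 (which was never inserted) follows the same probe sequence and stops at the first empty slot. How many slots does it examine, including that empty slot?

Insert 534: h=10, slot 10 empty => index 10.
Insert 40: h=10, slot 10 occupied => index 11.
Insert 662: h=3, slot 3 empty => index 3.
Insert 287: h=10, slots 10,11 occupied => index 12.
Insert 178: h=12, slot 12 occupied => index 0.
Insert 406: h=4, slot 4 empty => index 4.
Insert 245: h=6, slot 6 empty => index 6.
Insert 924: h=10, slots 10,11,12,0 occupied => index 1.
Insert 225: h=1, slot 1 occupied => index 2.
Table: [178, 924, 225, 662, 406, ∅, 245, ∅, ∅, ∅, 534, 40, 287]
Lookup 466: h=6, probe 6,7 → slot 7 empty, not found.

2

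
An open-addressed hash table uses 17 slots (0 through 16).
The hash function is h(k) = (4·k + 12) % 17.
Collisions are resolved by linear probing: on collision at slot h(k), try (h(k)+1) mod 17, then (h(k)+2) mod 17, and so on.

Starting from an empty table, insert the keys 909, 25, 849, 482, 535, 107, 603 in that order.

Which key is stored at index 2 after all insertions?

482

909 hashes to 10; slot 10 is free → place at 10.
25 hashes to 10; 10 taken → place at 11.
849 hashes to 8; slot 8 is free → place at 8.
482 hashes to 2; slot 2 is free → place at 2.
535 hashes to 10; 10,11 taken → place at 12.
107 hashes to 15; slot 15 is free → place at 15.
603 hashes to 10; 10,11,12 taken → place at 13.
Table: [—, —, 482, —, —, —, —, —, 849, —, 909, 25, 535, 603, —, 107, —]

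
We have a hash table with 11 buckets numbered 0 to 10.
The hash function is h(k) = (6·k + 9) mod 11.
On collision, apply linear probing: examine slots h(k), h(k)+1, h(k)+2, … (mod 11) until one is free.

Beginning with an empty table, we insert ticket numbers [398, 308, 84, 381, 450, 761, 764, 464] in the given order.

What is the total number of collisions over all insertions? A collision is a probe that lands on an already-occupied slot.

4

398 hashes to 10; slot 10 is free => place at 10.
308 hashes to 9; slot 9 is free => place at 9.
84 hashes to 7; slot 7 is free => place at 7.
381 hashes to 7; 7 taken => place at 8.
450 hashes to 3; slot 3 is free => place at 3.
761 hashes to 10; 10 taken => place at 0.
764 hashes to 6; slot 6 is free => place at 6.
464 hashes to 10; 10,0 taken => place at 1.
Table: [761, 464, _, 450, _, _, 764, 84, 381, 308, 398]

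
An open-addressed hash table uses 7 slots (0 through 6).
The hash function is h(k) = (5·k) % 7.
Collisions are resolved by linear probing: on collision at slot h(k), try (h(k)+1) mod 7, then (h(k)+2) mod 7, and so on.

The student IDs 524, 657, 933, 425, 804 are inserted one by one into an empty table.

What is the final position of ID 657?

3

524: h=2 => slot 2
657: h=2, probe 2,3 => slot 3
933: h=3, probe 3,4 => slot 4
425: h=4, probe 4,5 => slot 5
804: h=2, probe 2,3,4,5,6 => slot 6
Table: [∅, ∅, 524, 657, 933, 425, 804]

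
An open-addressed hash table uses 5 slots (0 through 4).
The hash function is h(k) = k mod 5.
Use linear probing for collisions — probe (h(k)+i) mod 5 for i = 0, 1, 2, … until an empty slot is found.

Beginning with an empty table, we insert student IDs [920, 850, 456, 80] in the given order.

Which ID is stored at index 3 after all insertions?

Insert 920: h=0, slot 0 empty => index 0.
Insert 850: h=0, slot 0 occupied => index 1.
Insert 456: h=1, slot 1 occupied => index 2.
Insert 80: h=0, slots 0,1,2 occupied => index 3.
Table: [920, 850, 456, 80, _]

80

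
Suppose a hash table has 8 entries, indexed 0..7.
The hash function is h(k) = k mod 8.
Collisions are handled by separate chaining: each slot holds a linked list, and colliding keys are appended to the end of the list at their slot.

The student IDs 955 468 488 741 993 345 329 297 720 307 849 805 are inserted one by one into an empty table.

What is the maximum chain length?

955 → bucket 3
468 → bucket 4
488 → bucket 0
741 → bucket 5
993 → bucket 1
345 → bucket 1 (collision)
329 → bucket 1 (collision)
297 → bucket 1 (collision)
720 → bucket 0 (collision)
307 → bucket 3 (collision)
849 → bucket 1 (collision)
805 → bucket 5 (collision)
Final buckets:
0: 488 -> 720
1: 993 -> 345 -> 329 -> 297 -> 849
2: —
3: 955 -> 307
4: 468
5: 741 -> 805
6: —
7: —

5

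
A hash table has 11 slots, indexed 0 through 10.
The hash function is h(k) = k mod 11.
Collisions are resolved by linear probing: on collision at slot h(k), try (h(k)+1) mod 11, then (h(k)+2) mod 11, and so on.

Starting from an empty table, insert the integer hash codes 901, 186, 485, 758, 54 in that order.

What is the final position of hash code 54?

3

Insert 901: h=10, slot 10 empty => index 10.
Insert 186: h=10, slot 10 occupied => index 0.
Insert 485: h=1, slot 1 empty => index 1.
Insert 758: h=10, slots 10,0,1 occupied => index 2.
Insert 54: h=10, slots 10,0,1,2 occupied => index 3.
Table: [186, 485, 758, 54, —, —, —, —, —, —, 901]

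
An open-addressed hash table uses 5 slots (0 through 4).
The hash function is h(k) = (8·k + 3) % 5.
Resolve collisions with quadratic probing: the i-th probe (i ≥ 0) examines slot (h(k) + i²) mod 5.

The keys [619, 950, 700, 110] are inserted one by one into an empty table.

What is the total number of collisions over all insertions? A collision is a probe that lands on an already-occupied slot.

619: h=0 → slot 0
950: h=3 → slot 3
700: h=3, probe 3,4 → slot 4
110: h=3, probe 3,4,2 → slot 2
Table: [619, ∅, 110, 950, 700]

3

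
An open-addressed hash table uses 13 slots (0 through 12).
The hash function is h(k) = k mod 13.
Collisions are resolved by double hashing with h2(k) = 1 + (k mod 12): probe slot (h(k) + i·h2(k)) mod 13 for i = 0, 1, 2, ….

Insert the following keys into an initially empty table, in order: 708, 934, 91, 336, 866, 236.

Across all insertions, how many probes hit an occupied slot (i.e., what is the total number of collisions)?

708: h=6 -> slot 6
934: h=11 -> slot 11
91: h=0 -> slot 0
336: h=11, h2=1, probe 11,12 -> slot 12
866: h=8 -> slot 8
236: h=2 -> slot 2
Table: [91, _, 236, _, _, _, 708, _, 866, _, _, 934, 336]

1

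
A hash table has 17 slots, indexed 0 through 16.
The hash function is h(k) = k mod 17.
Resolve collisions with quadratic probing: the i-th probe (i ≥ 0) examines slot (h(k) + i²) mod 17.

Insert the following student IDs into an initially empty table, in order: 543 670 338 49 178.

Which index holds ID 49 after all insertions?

543: h=16 -> slot 16
670: h=7 -> slot 7
338: h=15 -> slot 15
49: h=15, probe 15,16,2 -> slot 2
178: h=8 -> slot 8
Table: [-, -, 49, -, -, -, -, 670, 178, -, -, -, -, -, -, 338, 543]

2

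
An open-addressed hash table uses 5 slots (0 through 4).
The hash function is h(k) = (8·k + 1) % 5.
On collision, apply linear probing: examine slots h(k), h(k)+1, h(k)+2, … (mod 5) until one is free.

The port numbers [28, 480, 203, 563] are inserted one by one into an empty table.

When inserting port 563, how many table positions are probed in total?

4

28: h=0 => slot 0
480: h=1 => slot 1
203: h=0, probe 0,1,2 => slot 2
563: h=0, probe 0,1,2,3 => slot 3
Table: [28, 480, 203, 563, -]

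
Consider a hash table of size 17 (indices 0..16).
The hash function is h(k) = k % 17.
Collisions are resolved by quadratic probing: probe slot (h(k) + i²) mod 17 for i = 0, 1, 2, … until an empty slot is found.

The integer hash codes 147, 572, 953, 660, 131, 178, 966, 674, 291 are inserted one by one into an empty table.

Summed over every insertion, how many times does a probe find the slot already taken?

Insert 147: h=11, slot 11 empty => index 11.
Insert 572: h=11, slot 11 occupied => index 12.
Insert 953: h=1, slot 1 empty => index 1.
Insert 660: h=14, slot 14 empty => index 14.
Insert 131: h=12, slot 12 occupied => index 13.
Insert 178: h=8, slot 8 empty => index 8.
Insert 966: h=14, slot 14 occupied => index 15.
Insert 674: h=11, slots 11,12,15 occupied => index 3.
Insert 291: h=2, slot 2 empty => index 2.
Table: [∅, 953, 291, 674, ∅, ∅, ∅, ∅, 178, ∅, ∅, 147, 572, 131, 660, 966, ∅]

6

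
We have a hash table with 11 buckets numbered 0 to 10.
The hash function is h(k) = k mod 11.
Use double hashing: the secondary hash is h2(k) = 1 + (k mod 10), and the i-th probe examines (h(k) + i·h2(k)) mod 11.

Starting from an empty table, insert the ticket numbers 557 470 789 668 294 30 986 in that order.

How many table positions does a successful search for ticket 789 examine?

Insert 557: h=7, slot 7 empty → index 7.
Insert 470: h=8, slot 8 empty → index 8.
Insert 789: h=8, h2=10, slots 8,7 occupied → index 6.
Insert 668: h=8, h2=9, slots 8,6 occupied → index 4.
Insert 294: h=8, h2=5, slot 8 occupied → index 2.
Insert 30: h=8, h2=1, slot 8 occupied → index 9.
Insert 986: h=7, h2=7, slot 7 occupied → index 3.
Table: [-, -, 294, 986, 668, -, 789, 557, 470, 30, -]
Lookup 789: h=8, h2=10, probe 8,7,6 → found at 6.

3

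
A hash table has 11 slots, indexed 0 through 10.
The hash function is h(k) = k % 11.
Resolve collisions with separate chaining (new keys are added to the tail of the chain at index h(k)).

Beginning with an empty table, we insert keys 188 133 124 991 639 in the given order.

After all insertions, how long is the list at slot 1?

4

188 -> bucket 1
133 -> bucket 1 (collision)
124 -> bucket 3
991 -> bucket 1 (collision)
639 -> bucket 1 (collision)
Final buckets:
0: _
1: 188 -> 133 -> 991 -> 639
2: _
3: 124
4: _
5: _
6: _
7: _
8: _
9: _
10: _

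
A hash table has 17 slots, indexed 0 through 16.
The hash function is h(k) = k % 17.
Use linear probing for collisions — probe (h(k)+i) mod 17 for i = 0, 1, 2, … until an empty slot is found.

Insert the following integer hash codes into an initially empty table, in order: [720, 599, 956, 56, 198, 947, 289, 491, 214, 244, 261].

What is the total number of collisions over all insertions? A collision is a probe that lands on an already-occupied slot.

720 hashes to 6; slot 6 is free → place at 6.
599 hashes to 4; slot 4 is free → place at 4.
956 hashes to 4; 4 taken → place at 5.
56 hashes to 5; 5,6 taken → place at 7.
198 hashes to 11; slot 11 is free → place at 11.
947 hashes to 12; slot 12 is free → place at 12.
289 hashes to 0; slot 0 is free → place at 0.
491 hashes to 15; slot 15 is free → place at 15.
214 hashes to 10; slot 10 is free → place at 10.
244 hashes to 6; 6,7 taken → place at 8.
261 hashes to 6; 6,7,8 taken → place at 9.
Table: [289, -, -, -, 599, 956, 720, 56, 244, 261, 214, 198, 947, -, -, 491, -]

8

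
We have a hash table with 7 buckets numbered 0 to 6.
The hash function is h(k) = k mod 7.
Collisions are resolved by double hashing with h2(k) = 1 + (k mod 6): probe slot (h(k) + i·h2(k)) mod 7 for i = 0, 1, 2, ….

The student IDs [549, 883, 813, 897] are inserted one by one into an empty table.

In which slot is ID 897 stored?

549: h=3 -> slot 3
883: h=1 -> slot 1
813: h=1, h2=4, probe 1,5 -> slot 5
897: h=1, h2=4, probe 1,5,2 -> slot 2
Table: [., 883, 897, 549, ., 813, .]

2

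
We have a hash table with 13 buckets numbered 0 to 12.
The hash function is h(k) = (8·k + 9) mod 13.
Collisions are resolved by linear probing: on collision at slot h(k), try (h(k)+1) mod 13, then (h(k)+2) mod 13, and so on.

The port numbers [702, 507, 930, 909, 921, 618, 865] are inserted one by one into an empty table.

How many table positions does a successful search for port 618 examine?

702: h=9 => slot 9
507: h=9, probe 9,10 => slot 10
930: h=0 => slot 0
909: h=1 => slot 1
921: h=6 => slot 6
618: h=0, probe 0,1,2 => slot 2
865: h=0, probe 0,1,2,3 => slot 3
Table: [930, 909, 618, 865, -, -, 921, -, -, 702, 507, -, -]
Lookup 618: h=0, probe 0,1,2 → found at 2.

3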